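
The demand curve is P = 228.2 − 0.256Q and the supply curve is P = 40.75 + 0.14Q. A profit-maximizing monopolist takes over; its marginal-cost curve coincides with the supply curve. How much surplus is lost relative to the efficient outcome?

Competitive equilibrium: 228.2 − 0.256Q = 40.75 + 0.14Q → Q* = 473.3586, P* = 107.0202.
Marginal revenue: MR = 228.2 − 0.512Q. Set MR = MC: 228.2 − 0.512Q = 40.75 + 0.14Q → Q_m = 287.5.
Price P_m = 228.2 − 0.256·287.5 = 154.6; MC(Q_m) = 40.75 + 0.14·287.5 = 81.
Competitive Q* = 473.3586, so ΔQ = 185.8586; wedge = 154.6 − 81 = 73.6.
Welfare loss = ½ × 185.8586 × 73.6 = 6839.60.

6839.60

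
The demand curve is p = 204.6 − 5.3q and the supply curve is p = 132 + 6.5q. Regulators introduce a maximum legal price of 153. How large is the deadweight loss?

50.37

Competitive equilibrium: 204.6 − 5.3q = 132 + 6.5q → q* = 6.1525, p* = 171.9915.
At the ceiling p = 153, quantity supplied = (153 − 132)/6.5 = 3.2308.
Willingness to pay at q' = 3.2308: 204.6 − 5.3·3.2308 = 187.4768.
Δq = 6.1525 − 3.2308 = 2.9217; wedge = 187.4768 − 153 = 34.4768.
Deadweight loss = ½ × 2.9217 × 34.4768 = 50.37.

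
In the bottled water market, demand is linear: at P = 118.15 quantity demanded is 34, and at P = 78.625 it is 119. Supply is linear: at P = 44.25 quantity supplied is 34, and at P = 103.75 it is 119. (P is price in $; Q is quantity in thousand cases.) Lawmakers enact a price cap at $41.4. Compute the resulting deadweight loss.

$2654.40 thousand

Demand slope = (78.625 − 118.15)/(119 − 34) = −0.465, so P = 133.96 − 0.465Q.
Supply slope = (103.75 − 44.25)/(119 − 34) = 0.7, so P = 20.45 + 0.7Q.
Competitive equilibrium: 133.96 − 0.465Q = 20.45 + 0.7Q → Q* = 97.4335, P* = 88.6534.
At the ceiling P = 41.4, quantity supplied = (41.4 − 20.45)/0.7 = 29.9286.
Willingness to pay at Q' = 29.9286: 133.96 − 0.465·29.9286 = 120.0432.
ΔQ = 97.4335 − 29.9286 = 67.5049; wedge = 120.0432 − 41.4 = 78.6432.
Welfare loss = ½ × 67.5049 × 78.6432 = $2654.40 thousand.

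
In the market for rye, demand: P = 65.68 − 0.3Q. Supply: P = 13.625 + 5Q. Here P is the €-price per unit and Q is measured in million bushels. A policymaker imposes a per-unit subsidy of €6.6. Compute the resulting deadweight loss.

€4.11 million

Competitive equilibrium: 65.68 − 0.3Q = 13.625 + 5Q → Q* = 9.8217, P* = 62.7335.
The subsidy lowers effective supply by 6.6: P = 7.025 + 5Q.
New quantity: 65.68 − 0.3Q = 7.025 + 5Q → Q' = 11.067.
Overproduction ΔQ = 11.067 − 9.8217 = 1.2453; wedge = subsidy = 6.6.
Welfare loss = ½ × 1.2453 × 6.6 = €4.11 million.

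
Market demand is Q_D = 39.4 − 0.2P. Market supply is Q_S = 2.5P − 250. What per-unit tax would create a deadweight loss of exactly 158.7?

In inverse form: demand P = 197 − 5Q, supply P = 100 + 0.4Q.
Competitive equilibrium: 197 − 5Q = 100 + 0.4Q → Q* = 17.963, P* = 107.1852.
A tax t gives ΔQ = t/5.4 and wedge t, so DWL = t²/10.8.
t²/10.8 = 158.7 → t² = 1713.96 → t = 41.4.

41.4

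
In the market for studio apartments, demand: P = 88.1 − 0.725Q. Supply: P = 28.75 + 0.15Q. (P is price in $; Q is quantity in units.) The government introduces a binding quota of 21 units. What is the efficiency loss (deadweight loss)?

Competitive equilibrium: 88.1 − 0.725Q = 28.75 + 0.15Q → Q* = 67.8286, P* = 38.9243.
At Q = 21: demand price = 88.1 − 0.725·21 = 72.875; supply price = 28.75 + 0.15·21 = 31.9.
ΔQ = 67.8286 − 21 = 46.8286; wedge = 72.875 − 31.9 = 40.975.
Deadweight loss = ½ × 46.8286 × 40.975 = $959.40.

$959.40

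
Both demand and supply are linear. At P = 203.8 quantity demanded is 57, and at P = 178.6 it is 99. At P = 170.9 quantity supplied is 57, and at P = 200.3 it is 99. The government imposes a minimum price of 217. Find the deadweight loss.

Demand slope = (178.6 − 203.8)/(99 − 57) = −0.6, so P = 238 − 0.6Q.
Supply slope = (200.3 − 170.9)/(99 − 57) = 0.7, so P = 131 + 0.7Q.
Competitive equilibrium: 238 − 0.6Q = 131 + 0.7Q → Q* = 82.3077, P* = 188.6154.
At the floor P = 217, quantity demanded = (238 − 217)/0.6 = 35.
Sellers' marginal cost at Q' = 35: 131 + 0.7·35 = 155.5.
ΔQ = 82.3077 − 35 = 47.3077; wedge = 217 − 155.5 = 61.5.
Deadweight loss = ½ × 47.3077 × 61.5 = 1454.71.

1454.71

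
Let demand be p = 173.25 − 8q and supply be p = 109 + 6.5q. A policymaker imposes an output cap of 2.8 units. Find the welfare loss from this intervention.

Competitive equilibrium: 173.25 − 8q = 109 + 6.5q → q* = 4.431, p* = 137.8017.
At q = 2.8: demand price = 173.25 − 8·2.8 = 150.85; supply price = 109 + 6.5·2.8 = 127.2.
Δq = 4.431 − 2.8 = 1.631; wedge = 150.85 − 127.2 = 23.65.
Deadweight loss = ½ × 1.631 × 23.65 = 19.29.

19.29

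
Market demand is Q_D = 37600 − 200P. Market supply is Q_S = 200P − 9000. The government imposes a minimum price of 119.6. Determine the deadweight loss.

In inverse form: demand P = 188 − 0.005Q, supply P = 45 + 0.005Q.
Competitive equilibrium: 188 − 0.005Q = 45 + 0.005Q → Q* = 14300, P* = 116.5.
At the floor P = 119.6, quantity demanded = (188 − 119.6)/0.005 = 13680.
Sellers' marginal cost at Q' = 13680: 45 + 0.005·13680 = 113.4.
ΔQ = 14300 − 13680 = 620; wedge = 119.6 − 113.4 = 6.2.
The triangle = ½ × 620 × 6.2 = 1922.

1922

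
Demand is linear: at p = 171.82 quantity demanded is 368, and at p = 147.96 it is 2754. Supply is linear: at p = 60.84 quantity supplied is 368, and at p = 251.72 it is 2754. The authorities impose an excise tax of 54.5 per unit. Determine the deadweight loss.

16501.39

Demand slope = (147.96 − 171.82)/(2754 − 368) = −0.01, so p = 175.5 − 0.01q.
Supply slope = (251.72 − 60.84)/(2754 − 368) = 0.08, so p = 31.4 + 0.08q.
Competitive equilibrium: 175.5 − 0.01q = 31.4 + 0.08q → q* = 1601.1111, p* = 159.4889.
With the tax, the buyer price exceeds the seller price by 54.5: (175.5 − 0.01q) − (31.4 + 0.08q) = 54.5 → q' = 995.5556.
Δq = 1601.1111 − 995.5556 = 605.5555; the wedge equals the tax, 54.5.
Deadweight loss = ½ × 605.5555 × 54.5 = 16501.39.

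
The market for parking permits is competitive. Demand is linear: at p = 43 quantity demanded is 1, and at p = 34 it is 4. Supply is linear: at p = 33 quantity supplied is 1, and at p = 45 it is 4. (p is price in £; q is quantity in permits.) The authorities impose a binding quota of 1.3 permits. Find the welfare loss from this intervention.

Demand slope = (34 − 43)/(4 − 1) = −3, so p = 46 − 3q.
Supply slope = (45 − 33)/(4 − 1) = 4, so p = 29 + 4q.
Competitive equilibrium: 46 − 3q = 29 + 4q → q* = 2.4286, p* = 38.7143.
At q = 1.3: demand price = 46 − 3·1.3 = 42.1; supply price = 29 + 4·1.3 = 34.2.
Δq = 2.4286 − 1.3 = 1.1286; wedge = 42.1 − 34.2 = 7.9.
Welfare loss = ½ × 1.1286 × 7.9 = £4.46.

£4.46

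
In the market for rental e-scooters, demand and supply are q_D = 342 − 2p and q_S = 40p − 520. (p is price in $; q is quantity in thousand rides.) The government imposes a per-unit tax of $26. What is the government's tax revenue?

$6537.14 thousand

In inverse form: demand p = 171 − 0.5q, supply p = 13 + 0.025q.
Competitive equilibrium: 171 − 0.5q = 13 + 0.025q → q* = 300.9524, p* = 20.5238.
With the tax, the buyer price exceeds the seller price by 26: (171 − 0.5q) − (13 + 0.025q) = 26 → q' = 251.4286.
Tax revenue = 26 × 251.4286 = $6537.14 thousand.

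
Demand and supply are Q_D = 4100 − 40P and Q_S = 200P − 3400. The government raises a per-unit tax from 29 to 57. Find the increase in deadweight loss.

40133.33

In inverse form: demand P = 102.5 − 0.025Q, supply P = 17 + 0.005Q.
Competitive equilibrium: 102.5 − 0.025Q = 17 + 0.005Q → Q* = 2850, P* = 31.25.
For a per-unit tax t: ΔQ = t/0.03, so DWL = ½·t·(t/0.03) = t²/0.06.
At t = 29: DWL = 14016.667. At t = 57: DWL = 54150.
Increase = 54150 − 14016.667 = 40133.33.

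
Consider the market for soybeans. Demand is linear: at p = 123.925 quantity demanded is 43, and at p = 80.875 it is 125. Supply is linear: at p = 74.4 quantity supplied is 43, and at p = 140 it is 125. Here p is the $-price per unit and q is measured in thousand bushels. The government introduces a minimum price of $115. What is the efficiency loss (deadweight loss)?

Demand slope = (80.875 − 123.925)/(125 − 43) = −0.525, so p = 146.5 − 0.525q.
Supply slope = (140 − 74.4)/(125 − 43) = 0.8, so p = 40 + 0.8q.
Competitive equilibrium: 146.5 − 0.525q = 40 + 0.8q → q* = 80.3774, p* = 104.3019.
At the floor p = 115, quantity demanded = (146.5 − 115)/0.525 = 60.
Sellers' marginal cost at q' = 60: 40 + 0.8·60 = 88.
Δq = 80.3774 − 60 = 20.3774; wedge = 115 − 88 = 27.
Welfare loss = ½ × 20.3774 × 27 = $275.09 thousand.

$275.09 thousand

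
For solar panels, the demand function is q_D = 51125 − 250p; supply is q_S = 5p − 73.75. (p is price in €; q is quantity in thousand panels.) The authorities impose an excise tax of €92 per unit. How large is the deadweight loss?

€20745.10 thousand

In inverse form: demand p = 204.5 − 0.004q, supply p = 14.75 + 0.2q.
Competitive equilibrium: 204.5 − 0.004q = 14.75 + 0.2q → q* = 930.1471, p* = 200.7794.
With the tax, the buyer price exceeds the seller price by 92: (204.5 − 0.004q) − (14.75 + 0.2q) = 92 → q' = 479.1667.
Δq = 930.1471 − 479.1667 = 450.9804; the wedge equals the tax, 92.
DWL = ½ × 450.9804 × 92 = €20745.10 thousand.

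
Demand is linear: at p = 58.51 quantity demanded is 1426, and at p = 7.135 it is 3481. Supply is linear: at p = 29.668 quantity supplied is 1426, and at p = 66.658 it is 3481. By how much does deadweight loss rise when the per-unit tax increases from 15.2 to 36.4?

12720

Demand slope = (7.135 − 58.51)/(3481 − 1426) = −0.025, so p = 94.16 − 0.025q.
Supply slope = (66.658 − 29.668)/(3481 − 1426) = 0.018, so p = 4 + 0.018q.
Competitive equilibrium: 94.16 − 0.025q = 4 + 0.018q → q* = 2096.7442, p* = 41.7414.
For a per-unit tax t: Δq = t/0.043, so DWL = ½·t·(t/0.043) = t²/0.086.
At t = 15.2: DWL = 2686.512. At t = 36.4: DWL = 15406.512.
Increase = 15406.512 − 2686.512 = 12720.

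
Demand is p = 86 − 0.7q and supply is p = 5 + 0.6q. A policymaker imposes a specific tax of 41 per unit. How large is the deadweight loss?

Competitive equilibrium: 86 − 0.7q = 5 + 0.6q → q* = 62.3077, p* = 42.3846.
With the tax, the buyer price exceeds the seller price by 41: (86 − 0.7q) − (5 + 0.6q) = 41 → q' = 30.7692.
Δq = 62.3077 − 30.7692 = 31.5385; the wedge equals the tax, 41.
Welfare loss = ½ × 31.5385 × 41 = 646.54.

646.54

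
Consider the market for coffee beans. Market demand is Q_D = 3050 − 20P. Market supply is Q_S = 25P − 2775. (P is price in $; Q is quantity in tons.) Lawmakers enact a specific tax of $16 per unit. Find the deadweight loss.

In inverse form: demand P = 152.5 − 0.05Q, supply P = 111 + 0.04Q.
Competitive equilibrium: 152.5 − 0.05Q = 111 + 0.04Q → Q* = 461.1111, P* = 129.4444.
With the tax, the buyer price exceeds the seller price by 16: (152.5 − 0.05Q) − (111 + 0.04Q) = 16 → Q' = 283.3333.
ΔQ = 461.1111 − 283.3333 = 177.7778; the wedge equals the tax, 16.
Welfare loss = ½ × 177.7778 × 16 = $1422.22.

$1422.22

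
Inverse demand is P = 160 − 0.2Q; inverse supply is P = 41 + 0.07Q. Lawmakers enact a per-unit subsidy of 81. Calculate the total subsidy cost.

60000

Competitive equilibrium: 160 − 0.2Q = 41 + 0.07Q → Q* = 440.7407, P* = 71.8519.
The subsidy lowers effective supply by 81: P = 0.07Q − 40.
New quantity: 160 − 0.2Q = 0.07Q − 40 → Q' = 740.7407.
Total subsidy cost = 81 × 740.7407 = 60000.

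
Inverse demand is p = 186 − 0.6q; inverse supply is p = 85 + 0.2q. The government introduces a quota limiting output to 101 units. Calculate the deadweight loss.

255.025

Competitive equilibrium: 186 − 0.6q = 85 + 0.2q → q* = 126.25, p* = 110.25.
At q = 101: demand price = 186 − 0.6·101 = 125.4; supply price = 85 + 0.2·101 = 105.2.
Δq = 126.25 − 101 = 25.25; wedge = 125.4 − 105.2 = 20.2.
DWL = ½ × 25.25 × 20.2 = 255.025.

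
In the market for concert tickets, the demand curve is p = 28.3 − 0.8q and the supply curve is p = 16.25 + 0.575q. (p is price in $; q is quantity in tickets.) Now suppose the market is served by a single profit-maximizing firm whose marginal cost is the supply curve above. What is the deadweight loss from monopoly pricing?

Competitive equilibrium: 28.3 − 0.8q = 16.25 + 0.575q → q* = 8.7636, p* = 21.2891.
Marginal revenue: MR = 28.3 − 1.6q. Set MR = MC: 28.3 − 1.6q = 16.25 + 0.575q → q_m = 5.5402.
Price p_m = 28.3 − 0.8·5.5402 = 23.8678; MC(q_m) = 16.25 + 0.575·5.5402 = 19.4356.
Competitive q* = 8.7636, so Δq = 3.2234; wedge = 23.8678 − 19.4356 = 4.4322.
Deadweight loss = ½ × 3.2234 × 4.4322 = $7.14.

$7.14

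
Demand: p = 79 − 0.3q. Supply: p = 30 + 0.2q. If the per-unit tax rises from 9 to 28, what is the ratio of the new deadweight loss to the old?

9.679

Competitive equilibrium: 79 − 0.3q = 30 + 0.2q → q* = 98, p* = 49.6.
For a per-unit tax t: Δq = t/0.5, so DWL = ½·t·(t/0.5) = t²/1.
At t = 9: DWL = 81. At t = 28: DWL = 784.
Ratio = (28/9)² = 9.679.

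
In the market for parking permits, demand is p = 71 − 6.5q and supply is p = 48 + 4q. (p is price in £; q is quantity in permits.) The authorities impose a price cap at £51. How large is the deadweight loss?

£10.89

Competitive equilibrium: 71 − 6.5q = 48 + 4q → q* = 2.1905, p* = 56.7619.
At the ceiling p = 51, quantity supplied = (51 − 48)/4 = 0.75.
Willingness to pay at q' = 0.75: 71 − 6.5·0.75 = 66.125.
Δq = 2.1905 − 0.75 = 1.4405; wedge = 66.125 − 51 = 15.125.
Deadweight loss = ½ × 1.4405 × 15.125 = £10.89.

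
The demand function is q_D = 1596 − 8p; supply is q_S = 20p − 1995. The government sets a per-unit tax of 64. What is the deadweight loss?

In inverse form: demand p = 199.5 − 0.125q, supply p = 99.75 + 0.05q.
Competitive equilibrium: 199.5 − 0.125q = 99.75 + 0.05q → q* = 570, p* = 128.25.
With the tax, the buyer price exceeds the seller price by 64: (199.5 − 0.125q) − (99.75 + 0.05q) = 64 → q' = 204.2857.
Δq = 570 − 204.2857 = 365.7143; the wedge equals the tax, 64.
Welfare loss = ½ × 365.7143 × 64 = 11702.86.

11702.86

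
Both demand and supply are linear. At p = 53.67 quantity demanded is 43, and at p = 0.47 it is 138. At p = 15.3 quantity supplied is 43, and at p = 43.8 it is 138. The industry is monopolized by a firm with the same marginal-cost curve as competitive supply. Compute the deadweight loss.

Demand slope = (0.47 − 53.67)/(138 − 43) = −0.56, so p = 77.75 − 0.56q.
Supply slope = (43.8 − 15.3)/(138 − 43) = 0.3, so p = 2.4 + 0.3q.
Competitive equilibrium: 77.75 − 0.56q = 2.4 + 0.3q → q* = 87.6163, p* = 28.6849.
Marginal revenue: MR = 77.75 − 1.12q. Set MR = MC: 77.75 − 1.12q = 2.4 + 0.3q → q_m = 53.0634.
Price p_m = 77.75 − 0.56·53.0634 = 48.0345; MC(q_m) = 2.4 + 0.3·53.0634 = 18.319.
Competitive q* = 87.6163, so Δq = 34.5529; wedge = 48.0345 − 18.319 = 29.7155.
Welfare loss = ½ × 34.5529 × 29.7155 = 513.38.

513.38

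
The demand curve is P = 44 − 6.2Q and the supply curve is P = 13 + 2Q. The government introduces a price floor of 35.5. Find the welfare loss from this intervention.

Competitive equilibrium: 44 − 6.2Q = 13 + 2Q → Q* = 3.7805, P* = 20.561.
At the floor P = 35.5, quantity demanded = (44 − 35.5)/6.2 = 1.371.
Sellers' marginal cost at Q' = 1.371: 13 + 2·1.371 = 15.742.
ΔQ = 3.7805 − 1.371 = 2.4095; wedge = 35.5 − 15.742 = 19.758.
DWL = ½ × 2.4095 × 19.758 = 23.80.

23.80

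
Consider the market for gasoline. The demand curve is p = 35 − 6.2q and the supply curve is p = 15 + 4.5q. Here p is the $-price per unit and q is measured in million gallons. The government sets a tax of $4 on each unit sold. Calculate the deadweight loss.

$0.75 million

Competitive equilibrium: 35 − 6.2q = 15 + 4.5q → q* = 1.8692, p* = 23.4112.
With the tax, the buyer price exceeds the seller price by 4: (35 − 6.2q) − (15 + 4.5q) = 4 → q' = 1.4953.
Δq = 1.8692 − 1.4953 = 0.3739; the wedge equals the tax, 4.
The triangle = ½ × 0.3739 × 4 = $0.75 million.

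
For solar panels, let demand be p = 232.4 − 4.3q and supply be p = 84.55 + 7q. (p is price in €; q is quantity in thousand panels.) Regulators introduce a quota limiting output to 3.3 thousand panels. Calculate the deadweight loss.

€540.86 thousand

Competitive equilibrium: 232.4 − 4.3q = 84.55 + 7q → q* = 13.08407, p* = 176.1385.
At q = 3.3: demand price = 232.4 − 4.3·3.3 = 218.21; supply price = 84.55 + 7·3.3 = 107.65.
Δq = 13.08407 − 3.3 = 9.78407; wedge = 218.21 − 107.65 = 110.56.
DWL = ½ × 9.78407 × 110.56 = €540.86 thousand.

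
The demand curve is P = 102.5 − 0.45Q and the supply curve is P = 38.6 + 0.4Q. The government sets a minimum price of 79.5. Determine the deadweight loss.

246.14

Competitive equilibrium: 102.5 − 0.45Q = 38.6 + 0.4Q → Q* = 75.1765, P* = 68.6706.
At the floor P = 79.5, quantity demanded = (102.5 − 79.5)/0.45 = 51.1111.
Sellers' marginal cost at Q' = 51.1111: 38.6 + 0.4·51.1111 = 59.0444.
ΔQ = 75.1765 − 51.1111 = 24.0654; wedge = 79.5 − 59.0444 = 20.4556.
The triangle = ½ × 24.0654 × 20.4556 = 246.14.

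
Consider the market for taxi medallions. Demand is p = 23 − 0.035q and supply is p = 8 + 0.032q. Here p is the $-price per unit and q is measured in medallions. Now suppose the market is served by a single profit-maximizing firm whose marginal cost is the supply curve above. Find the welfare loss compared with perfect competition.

$197.70

Competitive equilibrium: 23 − 0.035q = 8 + 0.032q → q* = 223.8806, p* = 15.1642.
Marginal revenue: MR = 23 − 0.07q. Set MR = MC: 23 − 0.07q = 8 + 0.032q → q_m = 147.0588.
Price p_m = 23 − 0.035·147.0588 = 17.8529; MC(q_m) = 8 + 0.032·147.0588 = 12.7059.
Competitive q* = 223.8806, so Δq = 76.8218; wedge = 17.8529 − 12.7059 = 5.147.
Deadweight loss = ½ × 76.8218 × 5.147 = $197.70.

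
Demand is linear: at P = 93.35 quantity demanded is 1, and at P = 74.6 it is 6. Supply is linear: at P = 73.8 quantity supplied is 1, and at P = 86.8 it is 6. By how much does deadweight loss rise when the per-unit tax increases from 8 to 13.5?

Demand slope = (74.6 − 93.35)/(6 − 1) = −3.75, so P = 97.1 − 3.75Q.
Supply slope = (86.8 − 73.8)/(6 − 1) = 2.6, so P = 71.2 + 2.6Q.
Competitive equilibrium: 97.1 − 3.75Q = 71.2 + 2.6Q → Q* = 4.0787, P* = 81.8047.
For a per-unit tax t: ΔQ = t/6.35, so DWL = ½·t·(t/6.35) = t²/12.7.
At t = 8: DWL = 5.039. At t = 13.5: DWL = 14.35.
Increase = 14.35 − 5.039 = 9.31.

9.31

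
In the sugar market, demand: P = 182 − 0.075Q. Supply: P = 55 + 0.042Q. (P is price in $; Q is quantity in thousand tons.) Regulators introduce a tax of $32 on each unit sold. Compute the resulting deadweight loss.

$4376.07 thousand

Competitive equilibrium: 182 − 0.075Q = 55 + 0.042Q → Q* = 1085.4701, P* = 100.5897.
With the tax, the buyer price exceeds the seller price by 32: (182 − 0.075Q) − (55 + 0.042Q) = 32 → Q' = 811.9658.
ΔQ = 1085.4701 − 811.9658 = 273.5043; the wedge equals the tax, 32.
DWL = ½ × 273.5043 × 32 = $4376.07 thousand.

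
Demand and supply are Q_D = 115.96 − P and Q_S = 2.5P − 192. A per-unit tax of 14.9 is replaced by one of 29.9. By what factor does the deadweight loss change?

In inverse form: demand P = 115.96 − Q, supply P = 76.8 + 0.4Q.
Competitive equilibrium: 115.96 − Q = 76.8 + 0.4Q → Q* = 27.9714, P* = 87.9886.
For a per-unit tax t: ΔQ = t/1.4, so DWL = ½·t·(t/1.4) = t²/2.8.
At t = 14.9: DWL = 79.289. At t = 29.9: DWL = 319.289.
Ratio = (29.9/14.9)² = 4.027.

4.027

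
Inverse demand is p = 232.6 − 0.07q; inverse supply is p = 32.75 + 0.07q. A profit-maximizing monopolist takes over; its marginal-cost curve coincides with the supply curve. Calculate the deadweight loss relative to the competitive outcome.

15849.22

Competitive equilibrium: 232.6 − 0.07q = 32.75 + 0.07q → q* = 1427.5, p* = 132.675.
Marginal revenue: MR = 232.6 − 0.14q. Set MR = MC: 232.6 − 0.14q = 32.75 + 0.07q → q_m = 951.666667.
Price p_m = 232.6 − 0.07·951.666667 = 165.983333; MC(q_m) = 32.75 + 0.07·951.666667 = 99.366667.
Competitive q* = 1427.5, so Δq = 475.833333; wedge = 165.983333 − 99.366667 = 66.616666.
DWL = ½ × 475.833333 × 66.616666 = 15849.22.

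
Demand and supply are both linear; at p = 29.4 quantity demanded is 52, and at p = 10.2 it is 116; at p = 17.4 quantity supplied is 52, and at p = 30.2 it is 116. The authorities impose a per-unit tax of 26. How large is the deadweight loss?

Demand slope = (10.2 − 29.4)/(116 − 52) = −0.3, so p = 45 − 0.3q.
Supply slope = (30.2 − 17.4)/(116 − 52) = 0.2, so p = 7 + 0.2q.
Competitive equilibrium: 45 − 0.3q = 7 + 0.2q → q* = 76, p* = 22.2.
With the tax, the buyer price exceeds the seller price by 26: (45 − 0.3q) − (7 + 0.2q) = 26 → q' = 24.
Δq = 76 − 24 = 52; the wedge equals the tax, 26.
DWL = ½ × 52 × 26 = 676.

676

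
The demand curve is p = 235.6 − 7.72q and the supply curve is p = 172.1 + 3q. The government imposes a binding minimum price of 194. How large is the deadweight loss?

1.53

Competitive equilibrium: 235.6 − 7.72q = 172.1 + 3q → q* = 5.9235, p* = 189.8705.
At the floor p = 194, quantity demanded = (235.6 − 194)/7.72 = 5.3886.
Sellers' marginal cost at q' = 5.3886: 172.1 + 3·5.3886 = 188.2658.
Δq = 5.9235 − 5.3886 = 0.5349; wedge = 194 − 188.2658 = 5.7342.
DWL = ½ × 0.5349 × 5.7342 = 1.53.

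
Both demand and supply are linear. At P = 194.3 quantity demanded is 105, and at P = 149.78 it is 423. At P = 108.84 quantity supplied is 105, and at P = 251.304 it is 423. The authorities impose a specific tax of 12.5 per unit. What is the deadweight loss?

Demand slope = (149.78 − 194.3)/(423 − 105) = −0.14, so P = 209 − 0.14Q.
Supply slope = (251.304 − 108.84)/(423 − 105) = 0.448, so P = 61.8 + 0.448Q.
Competitive equilibrium: 209 − 0.14Q = 61.8 + 0.448Q → Q* = 250.3401, P* = 173.9524.
With the tax, the buyer price exceeds the seller price by 12.5: (209 − 0.14Q) − (61.8 + 0.448Q) = 12.5 → Q' = 229.0816.
ΔQ = 250.3401 − 229.0816 = 21.2585; the wedge equals the tax, 12.5.
DWL = ½ × 21.2585 × 12.5 = 132.87.

132.87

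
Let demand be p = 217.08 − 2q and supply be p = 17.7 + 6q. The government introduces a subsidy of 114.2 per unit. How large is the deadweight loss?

Competitive equilibrium: 217.08 − 2q = 17.7 + 6q → q* = 24.9225, p* = 167.235.
The subsidy lowers effective supply by 114.2: p = 6q − 96.5.
New quantity: 217.08 − 2q = 6q − 96.5 → q' = 39.1975.
Overproduction Δq = 39.1975 − 24.9225 = 14.275; wedge = subsidy = 114.2.
Welfare loss = ½ × 14.275 × 114.2 = 815.10.

815.10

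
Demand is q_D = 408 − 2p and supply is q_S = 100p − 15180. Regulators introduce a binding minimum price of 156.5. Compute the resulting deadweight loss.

In inverse form: demand p = 204 − 0.5q, supply p = 151.8 + 0.01q.
Competitive equilibrium: 204 − 0.5q = 151.8 + 0.01q → q* = 102.3529, p* = 152.8235.
At the floor p = 156.5, quantity demanded = (204 − 156.5)/0.5 = 95.
Sellers' marginal cost at q' = 95: 151.8 + 0.01·95 = 152.75.
Δq = 102.3529 − 95 = 7.3529; wedge = 156.5 − 152.75 = 3.75.
Deadweight loss = ½ × 7.3529 × 3.75 = 13.79.

13.79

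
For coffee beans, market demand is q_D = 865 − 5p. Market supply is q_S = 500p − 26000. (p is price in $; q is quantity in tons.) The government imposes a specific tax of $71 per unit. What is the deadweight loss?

In inverse form: demand p = 173 − 0.2q, supply p = 52 + 0.002q.
Competitive equilibrium: 173 − 0.2q = 52 + 0.002q → q* = 599.0099, p* = 53.198.
With the tax, the buyer price exceeds the seller price by 71: (173 − 0.2q) − (52 + 0.002q) = 71 → q' = 247.5248.
Δq = 599.0099 − 247.5248 = 351.4851; the wedge equals the tax, 71.
The triangle = ½ × 351.4851 × 71 = $12477.72.

$12477.72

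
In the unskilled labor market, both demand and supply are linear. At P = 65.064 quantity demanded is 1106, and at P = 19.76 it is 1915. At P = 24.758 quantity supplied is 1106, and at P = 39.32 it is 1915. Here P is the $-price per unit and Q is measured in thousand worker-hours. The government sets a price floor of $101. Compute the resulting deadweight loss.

Demand slope = (19.76 − 65.064)/(1915 − 1106) = −0.056, so P = 127 − 0.056Q.
Supply slope = (39.32 − 24.758)/(1915 − 1106) = 0.018, so P = 4.85 + 0.018Q.
Competitive equilibrium: 127 − 0.056Q = 4.85 + 0.018Q → Q* = 1650.67568, P* = 34.56216.
At the floor P = 101, quantity demanded = (127 − 101)/0.056 = 464.28571.
Sellers' marginal cost at Q' = 464.28571: 4.85 + 0.018·464.28571 = 13.20714.
ΔQ = 1650.67568 − 464.28571 = 1186.38997; wedge = 101 − 13.20714 = 87.79286.
Deadweight loss = ½ × 1186.38997 × 87.79286 = $52078.28 thousand.

$52078.28 thousand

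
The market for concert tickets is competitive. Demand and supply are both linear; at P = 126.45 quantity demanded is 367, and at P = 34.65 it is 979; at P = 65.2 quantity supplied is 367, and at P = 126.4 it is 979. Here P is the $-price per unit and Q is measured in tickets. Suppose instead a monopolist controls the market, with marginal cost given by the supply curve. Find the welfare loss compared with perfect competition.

$6583.78

Demand slope = (34.65 − 126.45)/(979 − 367) = −0.15, so P = 181.5 − 0.15Q.
Supply slope = (126.4 − 65.2)/(979 − 367) = 0.1, so P = 28.5 + 0.1Q.
Competitive equilibrium: 181.5 − 0.15Q = 28.5 + 0.1Q → Q* = 612, P* = 89.7.
Marginal revenue: MR = 181.5 − 0.3Q. Set MR = MC: 181.5 − 0.3Q = 28.5 + 0.1Q → Q_m = 382.5.
Price P_m = 181.5 − 0.15·382.5 = 124.125; MC(Q_m) = 28.5 + 0.1·382.5 = 66.75.
Competitive Q* = 612, so ΔQ = 229.5; wedge = 124.125 − 66.75 = 57.375.
DWL = ½ × 229.5 × 57.375 = $6583.78.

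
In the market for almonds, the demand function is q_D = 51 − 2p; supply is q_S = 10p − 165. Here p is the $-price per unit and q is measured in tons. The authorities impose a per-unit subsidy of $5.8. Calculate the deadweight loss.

$28.03

In inverse form: demand p = 25.5 − 0.5q, supply p = 16.5 + 0.1q.
Competitive equilibrium: 25.5 − 0.5q = 16.5 + 0.1q → q* = 15, p* = 18.
The subsidy lowers effective supply by 5.8: p = 10.7 + 0.1q.
New quantity: 25.5 − 0.5q = 10.7 + 0.1q → q' = 24.6667.
Overproduction Δq = 24.6667 − 15 = 9.6667; wedge = subsidy = 5.8.
Welfare loss = ½ × 9.6667 × 5.8 = $28.03.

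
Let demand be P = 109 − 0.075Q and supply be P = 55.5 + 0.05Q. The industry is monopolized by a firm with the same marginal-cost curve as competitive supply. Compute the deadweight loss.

1610.02

Competitive equilibrium: 109 − 0.075Q = 55.5 + 0.05Q → Q* = 428, P* = 76.9.
Marginal revenue: MR = 109 − 0.15Q. Set MR = MC: 109 − 0.15Q = 55.5 + 0.05Q → Q_m = 267.5.
Price P_m = 109 − 0.075·267.5 = 88.9375; MC(Q_m) = 55.5 + 0.05·267.5 = 68.875.
Competitive Q* = 428, so ΔQ = 160.5; wedge = 88.9375 − 68.875 = 20.0625.
Deadweight loss = ½ × 160.5 × 20.0625 = 1610.02.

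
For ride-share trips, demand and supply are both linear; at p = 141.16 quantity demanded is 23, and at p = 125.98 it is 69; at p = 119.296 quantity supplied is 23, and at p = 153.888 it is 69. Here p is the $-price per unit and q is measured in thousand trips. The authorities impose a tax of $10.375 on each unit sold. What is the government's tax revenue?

$348.79 thousand

Demand slope = (125.98 − 141.16)/(69 − 23) = −0.33, so p = 148.75 − 0.33q.
Supply slope = (153.888 − 119.296)/(69 − 23) = 0.752, so p = 102 + 0.752q.
Competitive equilibrium: 148.75 − 0.33q = 102 + 0.752q → q* = 43.207, p* = 134.4917.
With the tax, the buyer price exceeds the seller price by 10.375: (148.75 − 0.33q) − (102 + 0.752q) = 10.375 → q' = 33.6183.
Tax revenue = 10.375 × 33.6183 = $348.79 thousand.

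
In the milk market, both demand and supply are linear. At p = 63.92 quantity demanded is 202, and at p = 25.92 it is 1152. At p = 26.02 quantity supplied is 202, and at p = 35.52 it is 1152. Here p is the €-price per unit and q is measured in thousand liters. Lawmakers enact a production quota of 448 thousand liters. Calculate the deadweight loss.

Demand slope = (25.92 − 63.92)/(1152 − 202) = −0.04, so p = 72 − 0.04q.
Supply slope = (35.52 − 26.02)/(1152 − 202) = 0.01, so p = 24 + 0.01q.
Competitive equilibrium: 72 − 0.04q = 24 + 0.01q → q* = 960, p* = 33.6.
At q = 448: demand price = 72 − 0.04·448 = 54.08; supply price = 24 + 0.01·448 = 28.48.
Δq = 960 − 448 = 512; wedge = 54.08 − 28.48 = 25.6.
Welfare loss = ½ × 512 × 25.6 = €6553.60 thousand.

€6553.60 thousand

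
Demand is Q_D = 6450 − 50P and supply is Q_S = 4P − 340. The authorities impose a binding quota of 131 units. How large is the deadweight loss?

137.92

In inverse form: demand P = 129 − 0.02Q, supply P = 85 + 0.25Q.
Competitive equilibrium: 129 − 0.02Q = 85 + 0.25Q → Q* = 162.963, P* = 125.7407.
At Q = 131: demand price = 129 − 0.02·131 = 126.38; supply price = 85 + 0.25·131 = 117.75.
ΔQ = 162.963 − 131 = 31.963; wedge = 126.38 − 117.75 = 8.63.
The triangle = ½ × 31.963 × 8.63 = 137.92.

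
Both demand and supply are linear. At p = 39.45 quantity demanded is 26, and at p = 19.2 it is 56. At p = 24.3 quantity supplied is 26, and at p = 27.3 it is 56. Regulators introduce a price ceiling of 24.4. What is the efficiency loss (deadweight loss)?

133.32

Demand slope = (19.2 − 39.45)/(56 − 26) = −0.675, so p = 57 − 0.675q.
Supply slope = (27.3 − 24.3)/(56 − 26) = 0.1, so p = 21.7 + 0.1q.
Competitive equilibrium: 57 − 0.675q = 21.7 + 0.1q → q* = 45.5484, p* = 26.2548.
At the ceiling p = 24.4, quantity supplied = (24.4 − 21.7)/0.1 = 27.
Willingness to pay at q' = 27: 57 − 0.675·27 = 38.775.
Δq = 45.5484 − 27 = 18.5484; wedge = 38.775 − 24.4 = 14.375.
The triangle = ½ × 18.5484 × 14.375 = 133.32.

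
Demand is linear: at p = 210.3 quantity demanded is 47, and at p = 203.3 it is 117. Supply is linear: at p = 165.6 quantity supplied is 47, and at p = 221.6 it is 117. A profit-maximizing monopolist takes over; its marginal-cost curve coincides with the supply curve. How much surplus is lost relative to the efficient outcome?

42.05

Demand slope = (203.3 − 210.3)/(117 − 47) = −0.1, so p = 215 − 0.1q.
Supply slope = (221.6 − 165.6)/(117 − 47) = 0.8, so p = 128 + 0.8q.
Competitive equilibrium: 215 − 0.1q = 128 + 0.8q → q* = 96.6667, p* = 205.3333.
Marginal revenue: MR = 215 − 0.2q. Set MR = MC: 215 − 0.2q = 128 + 0.8q → q_m = 87.
Price p_m = 215 − 0.1·87 = 206.3; MC(q_m) = 128 + 0.8·87 = 197.6.
Competitive q* = 96.6667, so Δq = 9.6667; wedge = 206.3 − 197.6 = 8.7.
The triangle = ½ × 9.6667 × 8.7 = 42.05.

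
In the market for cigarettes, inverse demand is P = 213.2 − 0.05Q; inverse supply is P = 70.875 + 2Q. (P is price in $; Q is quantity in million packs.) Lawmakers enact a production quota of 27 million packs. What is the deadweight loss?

$1845.04 million

Competitive equilibrium: 213.2 − 0.05Q = 70.875 + 2Q → Q* = 69.4268, P* = 209.7287.
At Q = 27: demand price = 213.2 − 0.05·27 = 211.85; supply price = 70.875 + 2·27 = 124.875.
ΔQ = 69.4268 − 27 = 42.4268; wedge = 211.85 − 124.875 = 86.975.
The triangle = ½ × 42.4268 × 86.975 = $1845.04 million.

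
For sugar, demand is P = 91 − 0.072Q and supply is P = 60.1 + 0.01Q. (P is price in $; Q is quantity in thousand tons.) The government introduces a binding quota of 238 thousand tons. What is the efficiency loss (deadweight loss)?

$790.22 thousand

Competitive equilibrium: 91 − 0.072Q = 60.1 + 0.01Q → Q* = 376.8293, P* = 63.8683.
At Q = 238: demand price = 91 − 0.072·238 = 73.864; supply price = 60.1 + 0.01·238 = 62.48.
ΔQ = 376.8293 − 238 = 138.8293; wedge = 73.864 − 62.48 = 11.384.
Deadweight loss = ½ × 138.8293 × 11.384 = $790.22 thousand.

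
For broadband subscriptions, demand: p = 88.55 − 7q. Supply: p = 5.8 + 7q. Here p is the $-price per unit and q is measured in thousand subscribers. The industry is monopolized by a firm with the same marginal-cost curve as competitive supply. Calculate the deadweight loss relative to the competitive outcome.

$27.17 thousand

Competitive equilibrium: 88.55 − 7q = 5.8 + 7q → q* = 5.9107, p* = 47.175.
Marginal revenue: MR = 88.55 − 14q. Set MR = MC: 88.55 − 14q = 5.8 + 7q → q_m = 3.9405.
Price p_m = 88.55 − 7·3.9405 = 60.9665; MC(q_m) = 5.8 + 7·3.9405 = 33.3835.
Competitive q* = 5.9107, so Δq = 1.9702; wedge = 60.9665 − 33.3835 = 27.583.
DWL = ½ × 1.9702 × 27.583 = $27.17 thousand.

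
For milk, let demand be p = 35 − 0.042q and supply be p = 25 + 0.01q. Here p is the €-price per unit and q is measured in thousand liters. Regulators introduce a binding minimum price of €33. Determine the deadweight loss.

Competitive equilibrium: 35 − 0.042q = 25 + 0.01q → q* = 192.3077, p* = 26.9231.
At the floor p = 33, quantity demanded = (35 − 33)/0.042 = 47.619.
Sellers' marginal cost at q' = 47.619: 25 + 0.01·47.619 = 25.4762.
Δq = 192.3077 − 47.619 = 144.6887; wedge = 33 − 25.4762 = 7.5238.
The triangle = ½ × 144.6887 × 7.5238 = €544.30 thousand.

€544.30 thousand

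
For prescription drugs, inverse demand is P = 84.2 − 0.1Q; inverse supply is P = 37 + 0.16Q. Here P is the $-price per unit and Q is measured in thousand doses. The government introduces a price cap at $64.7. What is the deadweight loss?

Competitive equilibrium: 84.2 − 0.1Q = 37 + 0.16Q → Q* = 181.5385, P* = 66.0462.
At the ceiling P = 64.7, quantity supplied = (64.7 − 37)/0.16 = 173.125.
Willingness to pay at Q' = 173.125: 84.2 − 0.1·173.125 = 66.8875.
ΔQ = 181.5385 − 173.125 = 8.4135; wedge = 66.8875 − 64.7 = 2.1875.
Deadweight loss = ½ × 8.4135 × 2.1875 = $9.20 thousand.

$9.20 thousand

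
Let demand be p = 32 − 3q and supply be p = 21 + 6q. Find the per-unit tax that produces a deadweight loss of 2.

6

Competitive equilibrium: 32 − 3q = 21 + 6q → q* = 1.2222, p* = 28.3333.
A tax t gives Δq = t/9 and wedge t, so DWL = t²/18.
t²/18 = 2 → t² = 36 → t = 6.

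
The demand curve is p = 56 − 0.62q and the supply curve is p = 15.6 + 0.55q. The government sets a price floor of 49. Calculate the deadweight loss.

Competitive equilibrium: 56 − 0.62q = 15.6 + 0.55q → q* = 34.5299, p* = 34.5915.
At the floor p = 49, quantity demanded = (56 − 49)/0.62 = 11.2903.
Sellers' marginal cost at q' = 11.2903: 15.6 + 0.55·11.2903 = 21.8097.
Δq = 34.5299 − 11.2903 = 23.2396; wedge = 49 − 21.8097 = 27.1903.
The triangle = ½ × 23.2396 × 27.1903 = 315.95.

315.95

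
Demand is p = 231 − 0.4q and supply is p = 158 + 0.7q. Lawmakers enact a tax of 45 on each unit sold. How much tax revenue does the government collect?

Competitive equilibrium: 231 − 0.4q = 158 + 0.7q → q* = 66.3636, p* = 204.4545.
With the tax, the buyer price exceeds the seller price by 45: (231 − 0.4q) − (158 + 0.7q) = 45 → q' = 25.4545.
Tax revenue = 45 × 25.4545 = 1145.45.

1145.45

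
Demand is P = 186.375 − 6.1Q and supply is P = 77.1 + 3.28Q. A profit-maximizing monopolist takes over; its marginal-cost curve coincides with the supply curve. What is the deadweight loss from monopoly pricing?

98.84

Competitive equilibrium: 186.375 − 6.1Q = 77.1 + 3.28Q → Q* = 11.6498, P* = 115.3113.
Marginal revenue: MR = 186.375 − 12.2Q. Set MR = MC: 186.375 − 12.2Q = 77.1 + 3.28Q → Q_m = 7.0591.
Price P_m = 186.375 − 6.1·7.0591 = 143.3145; MC(Q_m) = 77.1 + 3.28·7.0591 = 100.2538.
Competitive Q* = 11.6498, so ΔQ = 4.5907; wedge = 143.3145 − 100.2538 = 43.0607.
Welfare loss = ½ × 4.5907 × 43.0607 = 98.84.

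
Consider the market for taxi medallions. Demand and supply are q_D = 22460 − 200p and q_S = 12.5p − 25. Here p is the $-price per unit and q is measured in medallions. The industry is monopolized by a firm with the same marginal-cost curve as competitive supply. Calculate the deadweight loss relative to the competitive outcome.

$220.88

In inverse form: demand p = 112.3 − 0.005q, supply p = 2 + 0.08q.
Competitive equilibrium: 112.3 − 0.005q = 2 + 0.08q → q* = 1297.6471, p* = 105.8118.
Marginal revenue: MR = 112.3 − 0.01q. Set MR = MC: 112.3 − 0.01q = 2 + 0.08q → q_m = 1225.5556.
Price p_m = 112.3 − 0.005·1225.5556 = 106.1722; MC(q_m) = 2 + 0.08·1225.5556 = 100.0444.
Competitive q* = 1297.6471, so Δq = 72.0915; wedge = 106.1722 − 100.0444 = 6.1278.
Welfare loss = ½ × 72.0915 × 6.1278 = $220.88.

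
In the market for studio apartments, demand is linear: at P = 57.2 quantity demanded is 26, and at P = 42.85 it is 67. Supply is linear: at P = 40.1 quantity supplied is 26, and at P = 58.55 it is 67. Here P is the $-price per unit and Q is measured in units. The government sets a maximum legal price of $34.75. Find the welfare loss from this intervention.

Demand slope = (42.85 − 57.2)/(67 − 26) = −0.35, so P = 66.3 − 0.35Q.
Supply slope = (58.55 − 40.1)/(67 − 26) = 0.45, so P = 28.4 + 0.45Q.
Competitive equilibrium: 66.3 − 0.35Q = 28.4 + 0.45Q → Q* = 47.375, P* = 49.7188.
At the ceiling P = 34.75, quantity supplied = (34.75 − 28.4)/0.45 = 14.1111.
Willingness to pay at Q' = 14.1111: 66.3 − 0.35·14.1111 = 61.3611.
ΔQ = 47.375 − 14.1111 = 33.2639; wedge = 61.3611 − 34.75 = 26.6111.
Welfare loss = ½ × 33.2639 × 26.6111 = $442.59.

$442.59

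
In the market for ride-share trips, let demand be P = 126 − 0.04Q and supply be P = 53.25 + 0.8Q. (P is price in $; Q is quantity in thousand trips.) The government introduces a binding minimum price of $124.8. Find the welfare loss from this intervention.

Competitive equilibrium: 126 − 0.04Q = 53.25 + 0.8Q → Q* = 86.6071, P* = 122.5357.
At the floor P = 124.8, quantity demanded = (126 − 124.8)/0.04 = 30.
Sellers' marginal cost at Q' = 30: 53.25 + 0.8·30 = 77.25.
ΔQ = 86.6071 − 30 = 56.6071; wedge = 124.8 − 77.25 = 47.55.
Deadweight loss = ½ × 56.6071 × 47.55 = $1345.83 thousand.

$1345.83 thousand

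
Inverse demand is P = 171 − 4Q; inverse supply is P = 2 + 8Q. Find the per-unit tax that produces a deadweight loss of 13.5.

Competitive equilibrium: 171 − 4Q = 2 + 8Q → Q* = 14.0833, P* = 114.6667.
A tax t gives ΔQ = t/12 and wedge t, so DWL = t²/24.
t²/24 = 13.5 → t² = 324 → t = 18.

18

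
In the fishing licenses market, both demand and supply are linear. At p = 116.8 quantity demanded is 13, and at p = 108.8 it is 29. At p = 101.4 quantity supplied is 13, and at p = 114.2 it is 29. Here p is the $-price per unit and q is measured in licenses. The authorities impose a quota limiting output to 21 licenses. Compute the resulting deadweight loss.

Demand slope = (108.8 − 116.8)/(29 − 13) = −0.5, so p = 123.3 − 0.5q.
Supply slope = (114.2 − 101.4)/(29 − 13) = 0.8, so p = 91 + 0.8q.
Competitive equilibrium: 123.3 − 0.5q = 91 + 0.8q → q* = 24.8462, p* = 110.8769.
At q = 21: demand price = 123.3 − 0.5·21 = 112.8; supply price = 91 + 0.8·21 = 107.8.
Δq = 24.8462 − 21 = 3.8462; wedge = 112.8 − 107.8 = 5.
The triangle = ½ × 3.8462 × 5 = $9.62.

$9.62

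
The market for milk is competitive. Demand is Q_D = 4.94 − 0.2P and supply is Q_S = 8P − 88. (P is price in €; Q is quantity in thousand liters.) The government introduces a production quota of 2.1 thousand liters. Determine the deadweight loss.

€0.84 thousand

In inverse form: demand P = 24.7 − 5Q, supply P = 11 + 0.125Q.
Competitive equilibrium: 24.7 − 5Q = 11 + 0.125Q → Q* = 2.6732, P* = 11.3341.
At Q = 2.1: demand price = 24.7 − 5·2.1 = 14.2; supply price = 11 + 0.125·2.1 = 11.2625.
ΔQ = 2.6732 − 2.1 = 0.5732; wedge = 14.2 − 11.2625 = 2.9375.
Deadweight loss = ½ × 0.5732 × 2.9375 = €0.84 thousand.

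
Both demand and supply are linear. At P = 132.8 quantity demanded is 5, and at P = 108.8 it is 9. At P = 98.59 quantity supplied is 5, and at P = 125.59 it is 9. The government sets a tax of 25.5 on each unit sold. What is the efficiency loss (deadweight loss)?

25.50

Demand slope = (108.8 − 132.8)/(9 − 5) = −6, so P = 162.8 − 6Q.
Supply slope = (125.59 − 98.59)/(9 − 5) = 6.75, so P = 64.84 + 6.75Q.
Competitive equilibrium: 162.8 − 6Q = 64.84 + 6.75Q → Q* = 7.6831, P* = 116.7012.
With the tax, the buyer price exceeds the seller price by 25.5: (162.8 − 6Q) − (64.84 + 6.75Q) = 25.5 → Q' = 5.6831.
ΔQ = 7.6831 − 5.6831 = 2; the wedge equals the tax, 25.5.
The triangle = ½ × 2 × 25.5 = 25.50.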